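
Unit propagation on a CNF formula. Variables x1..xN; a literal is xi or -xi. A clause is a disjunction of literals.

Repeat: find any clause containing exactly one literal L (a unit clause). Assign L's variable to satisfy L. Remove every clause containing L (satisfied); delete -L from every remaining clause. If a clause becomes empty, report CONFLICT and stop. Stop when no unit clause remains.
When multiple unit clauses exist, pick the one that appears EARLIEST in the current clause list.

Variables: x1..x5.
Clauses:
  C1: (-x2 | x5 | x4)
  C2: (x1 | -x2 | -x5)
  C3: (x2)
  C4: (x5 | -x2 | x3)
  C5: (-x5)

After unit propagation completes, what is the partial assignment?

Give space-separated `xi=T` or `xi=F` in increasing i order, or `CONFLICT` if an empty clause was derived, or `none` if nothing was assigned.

unit clause [2] forces x2=T; simplify:
  drop -2 from [-2, 5, 4] -> [5, 4]
  drop -2 from [1, -2, -5] -> [1, -5]
  drop -2 from [5, -2, 3] -> [5, 3]
  satisfied 1 clause(s); 4 remain; assigned so far: [2]
unit clause [-5] forces x5=F; simplify:
  drop 5 from [5, 4] -> [4]
  drop 5 from [5, 3] -> [3]
  satisfied 2 clause(s); 2 remain; assigned so far: [2, 5]
unit clause [4] forces x4=T; simplify:
  satisfied 1 clause(s); 1 remain; assigned so far: [2, 4, 5]
unit clause [3] forces x3=T; simplify:
  satisfied 1 clause(s); 0 remain; assigned so far: [2, 3, 4, 5]

Answer: x2=T x3=T x4=T x5=F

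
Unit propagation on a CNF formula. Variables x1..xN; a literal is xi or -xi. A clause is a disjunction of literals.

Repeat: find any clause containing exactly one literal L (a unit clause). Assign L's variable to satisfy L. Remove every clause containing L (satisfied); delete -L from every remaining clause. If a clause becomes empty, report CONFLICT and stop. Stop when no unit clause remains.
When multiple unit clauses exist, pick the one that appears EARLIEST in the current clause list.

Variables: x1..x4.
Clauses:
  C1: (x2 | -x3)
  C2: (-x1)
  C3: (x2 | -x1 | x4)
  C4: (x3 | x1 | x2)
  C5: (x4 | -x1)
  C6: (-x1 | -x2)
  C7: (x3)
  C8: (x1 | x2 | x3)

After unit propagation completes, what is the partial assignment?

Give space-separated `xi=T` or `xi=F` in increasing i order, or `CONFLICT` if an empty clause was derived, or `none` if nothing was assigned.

unit clause [-1] forces x1=F; simplify:
  drop 1 from [3, 1, 2] -> [3, 2]
  drop 1 from [1, 2, 3] -> [2, 3]
  satisfied 4 clause(s); 4 remain; assigned so far: [1]
unit clause [3] forces x3=T; simplify:
  drop -3 from [2, -3] -> [2]
  satisfied 3 clause(s); 1 remain; assigned so far: [1, 3]
unit clause [2] forces x2=T; simplify:
  satisfied 1 clause(s); 0 remain; assigned so far: [1, 2, 3]

Answer: x1=F x2=T x3=T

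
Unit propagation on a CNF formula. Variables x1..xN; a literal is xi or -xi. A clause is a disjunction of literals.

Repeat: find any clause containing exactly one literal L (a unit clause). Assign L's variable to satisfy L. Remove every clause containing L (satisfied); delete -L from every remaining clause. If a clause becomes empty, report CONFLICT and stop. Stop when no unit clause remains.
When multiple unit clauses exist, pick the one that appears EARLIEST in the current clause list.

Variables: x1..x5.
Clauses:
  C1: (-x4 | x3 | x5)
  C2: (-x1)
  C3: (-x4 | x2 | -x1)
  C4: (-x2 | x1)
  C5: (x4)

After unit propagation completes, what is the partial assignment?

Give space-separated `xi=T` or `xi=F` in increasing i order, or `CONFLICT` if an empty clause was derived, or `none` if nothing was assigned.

Answer: x1=F x2=F x4=T

Derivation:
unit clause [-1] forces x1=F; simplify:
  drop 1 from [-2, 1] -> [-2]
  satisfied 2 clause(s); 3 remain; assigned so far: [1]
unit clause [-2] forces x2=F; simplify:
  satisfied 1 clause(s); 2 remain; assigned so far: [1, 2]
unit clause [4] forces x4=T; simplify:
  drop -4 from [-4, 3, 5] -> [3, 5]
  satisfied 1 clause(s); 1 remain; assigned so far: [1, 2, 4]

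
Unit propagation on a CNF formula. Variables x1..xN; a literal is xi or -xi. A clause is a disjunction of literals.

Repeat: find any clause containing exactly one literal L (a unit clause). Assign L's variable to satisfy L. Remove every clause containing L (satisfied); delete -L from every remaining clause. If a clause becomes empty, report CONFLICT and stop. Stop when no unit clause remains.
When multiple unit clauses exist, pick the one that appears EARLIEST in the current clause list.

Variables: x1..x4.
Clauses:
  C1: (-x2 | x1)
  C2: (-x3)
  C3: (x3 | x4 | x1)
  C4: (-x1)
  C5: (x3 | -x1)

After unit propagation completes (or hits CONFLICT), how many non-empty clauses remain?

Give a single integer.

Answer: 0

Derivation:
unit clause [-3] forces x3=F; simplify:
  drop 3 from [3, 4, 1] -> [4, 1]
  drop 3 from [3, -1] -> [-1]
  satisfied 1 clause(s); 4 remain; assigned so far: [3]
unit clause [-1] forces x1=F; simplify:
  drop 1 from [-2, 1] -> [-2]
  drop 1 from [4, 1] -> [4]
  satisfied 2 clause(s); 2 remain; assigned so far: [1, 3]
unit clause [-2] forces x2=F; simplify:
  satisfied 1 clause(s); 1 remain; assigned so far: [1, 2, 3]
unit clause [4] forces x4=T; simplify:
  satisfied 1 clause(s); 0 remain; assigned so far: [1, 2, 3, 4]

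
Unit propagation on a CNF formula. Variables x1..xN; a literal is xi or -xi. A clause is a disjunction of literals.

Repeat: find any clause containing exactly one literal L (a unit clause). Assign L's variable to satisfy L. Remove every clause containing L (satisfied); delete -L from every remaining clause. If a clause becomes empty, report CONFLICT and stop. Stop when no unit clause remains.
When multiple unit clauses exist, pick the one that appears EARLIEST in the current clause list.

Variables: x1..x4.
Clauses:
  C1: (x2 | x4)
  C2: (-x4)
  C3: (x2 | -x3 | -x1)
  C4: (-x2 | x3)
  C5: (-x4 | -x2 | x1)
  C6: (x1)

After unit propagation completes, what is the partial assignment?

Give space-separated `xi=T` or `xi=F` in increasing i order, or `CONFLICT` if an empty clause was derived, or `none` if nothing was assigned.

Answer: x1=T x2=T x3=T x4=F

Derivation:
unit clause [-4] forces x4=F; simplify:
  drop 4 from [2, 4] -> [2]
  satisfied 2 clause(s); 4 remain; assigned so far: [4]
unit clause [2] forces x2=T; simplify:
  drop -2 from [-2, 3] -> [3]
  satisfied 2 clause(s); 2 remain; assigned so far: [2, 4]
unit clause [3] forces x3=T; simplify:
  satisfied 1 clause(s); 1 remain; assigned so far: [2, 3, 4]
unit clause [1] forces x1=T; simplify:
  satisfied 1 clause(s); 0 remain; assigned so far: [1, 2, 3, 4]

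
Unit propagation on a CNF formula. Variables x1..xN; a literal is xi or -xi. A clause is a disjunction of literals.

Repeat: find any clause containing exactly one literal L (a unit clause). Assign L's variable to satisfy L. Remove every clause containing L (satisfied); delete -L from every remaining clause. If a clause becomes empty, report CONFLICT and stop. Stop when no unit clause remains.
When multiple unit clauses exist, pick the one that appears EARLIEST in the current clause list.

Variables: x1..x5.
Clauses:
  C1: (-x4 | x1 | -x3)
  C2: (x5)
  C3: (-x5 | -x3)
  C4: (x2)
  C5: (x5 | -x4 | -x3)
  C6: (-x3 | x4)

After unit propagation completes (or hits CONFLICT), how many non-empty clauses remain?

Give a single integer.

unit clause [5] forces x5=T; simplify:
  drop -5 from [-5, -3] -> [-3]
  satisfied 2 clause(s); 4 remain; assigned so far: [5]
unit clause [-3] forces x3=F; simplify:
  satisfied 3 clause(s); 1 remain; assigned so far: [3, 5]
unit clause [2] forces x2=T; simplify:
  satisfied 1 clause(s); 0 remain; assigned so far: [2, 3, 5]

Answer: 0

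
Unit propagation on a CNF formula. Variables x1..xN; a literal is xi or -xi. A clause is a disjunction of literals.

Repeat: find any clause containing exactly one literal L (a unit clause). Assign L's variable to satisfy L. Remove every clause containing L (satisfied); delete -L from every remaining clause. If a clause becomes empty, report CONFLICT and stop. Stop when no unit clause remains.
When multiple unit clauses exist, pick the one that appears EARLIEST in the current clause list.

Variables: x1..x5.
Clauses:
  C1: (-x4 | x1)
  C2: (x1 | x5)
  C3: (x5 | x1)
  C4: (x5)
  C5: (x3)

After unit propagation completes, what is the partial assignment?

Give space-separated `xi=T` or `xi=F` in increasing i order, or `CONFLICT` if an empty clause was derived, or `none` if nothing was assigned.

Answer: x3=T x5=T

Derivation:
unit clause [5] forces x5=T; simplify:
  satisfied 3 clause(s); 2 remain; assigned so far: [5]
unit clause [3] forces x3=T; simplify:
  satisfied 1 clause(s); 1 remain; assigned so far: [3, 5]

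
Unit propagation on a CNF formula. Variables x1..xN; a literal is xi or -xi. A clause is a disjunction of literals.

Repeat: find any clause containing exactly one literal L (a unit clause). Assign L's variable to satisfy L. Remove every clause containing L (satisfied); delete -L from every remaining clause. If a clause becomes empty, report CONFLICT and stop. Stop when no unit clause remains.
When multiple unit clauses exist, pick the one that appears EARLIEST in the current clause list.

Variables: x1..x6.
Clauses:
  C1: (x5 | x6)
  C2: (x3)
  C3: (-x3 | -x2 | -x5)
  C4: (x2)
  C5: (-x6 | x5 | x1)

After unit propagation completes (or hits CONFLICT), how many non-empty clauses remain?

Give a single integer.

Answer: 0

Derivation:
unit clause [3] forces x3=T; simplify:
  drop -3 from [-3, -2, -5] -> [-2, -5]
  satisfied 1 clause(s); 4 remain; assigned so far: [3]
unit clause [2] forces x2=T; simplify:
  drop -2 from [-2, -5] -> [-5]
  satisfied 1 clause(s); 3 remain; assigned so far: [2, 3]
unit clause [-5] forces x5=F; simplify:
  drop 5 from [5, 6] -> [6]
  drop 5 from [-6, 5, 1] -> [-6, 1]
  satisfied 1 clause(s); 2 remain; assigned so far: [2, 3, 5]
unit clause [6] forces x6=T; simplify:
  drop -6 from [-6, 1] -> [1]
  satisfied 1 clause(s); 1 remain; assigned so far: [2, 3, 5, 6]
unit clause [1] forces x1=T; simplify:
  satisfied 1 clause(s); 0 remain; assigned so far: [1, 2, 3, 5, 6]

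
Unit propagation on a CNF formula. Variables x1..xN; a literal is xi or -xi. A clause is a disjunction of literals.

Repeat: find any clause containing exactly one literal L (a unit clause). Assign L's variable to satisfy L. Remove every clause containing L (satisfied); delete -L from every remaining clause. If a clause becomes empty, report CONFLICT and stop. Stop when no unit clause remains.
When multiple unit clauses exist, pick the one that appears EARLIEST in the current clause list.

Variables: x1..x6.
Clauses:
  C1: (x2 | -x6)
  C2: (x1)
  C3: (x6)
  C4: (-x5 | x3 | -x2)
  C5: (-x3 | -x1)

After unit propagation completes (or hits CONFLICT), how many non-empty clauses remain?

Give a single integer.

unit clause [1] forces x1=T; simplify:
  drop -1 from [-3, -1] -> [-3]
  satisfied 1 clause(s); 4 remain; assigned so far: [1]
unit clause [6] forces x6=T; simplify:
  drop -6 from [2, -6] -> [2]
  satisfied 1 clause(s); 3 remain; assigned so far: [1, 6]
unit clause [2] forces x2=T; simplify:
  drop -2 from [-5, 3, -2] -> [-5, 3]
  satisfied 1 clause(s); 2 remain; assigned so far: [1, 2, 6]
unit clause [-3] forces x3=F; simplify:
  drop 3 from [-5, 3] -> [-5]
  satisfied 1 clause(s); 1 remain; assigned so far: [1, 2, 3, 6]
unit clause [-5] forces x5=F; simplify:
  satisfied 1 clause(s); 0 remain; assigned so far: [1, 2, 3, 5, 6]

Answer: 0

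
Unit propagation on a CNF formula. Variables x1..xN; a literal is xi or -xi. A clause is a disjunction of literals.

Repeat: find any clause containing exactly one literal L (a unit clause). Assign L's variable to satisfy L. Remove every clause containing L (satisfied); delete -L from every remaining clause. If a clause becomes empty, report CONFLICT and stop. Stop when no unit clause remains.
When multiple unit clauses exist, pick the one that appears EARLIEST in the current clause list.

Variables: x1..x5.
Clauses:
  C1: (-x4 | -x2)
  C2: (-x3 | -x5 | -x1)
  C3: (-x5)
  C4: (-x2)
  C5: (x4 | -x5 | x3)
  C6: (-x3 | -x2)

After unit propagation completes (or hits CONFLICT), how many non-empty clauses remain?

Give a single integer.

unit clause [-5] forces x5=F; simplify:
  satisfied 3 clause(s); 3 remain; assigned so far: [5]
unit clause [-2] forces x2=F; simplify:
  satisfied 3 clause(s); 0 remain; assigned so far: [2, 5]

Answer: 0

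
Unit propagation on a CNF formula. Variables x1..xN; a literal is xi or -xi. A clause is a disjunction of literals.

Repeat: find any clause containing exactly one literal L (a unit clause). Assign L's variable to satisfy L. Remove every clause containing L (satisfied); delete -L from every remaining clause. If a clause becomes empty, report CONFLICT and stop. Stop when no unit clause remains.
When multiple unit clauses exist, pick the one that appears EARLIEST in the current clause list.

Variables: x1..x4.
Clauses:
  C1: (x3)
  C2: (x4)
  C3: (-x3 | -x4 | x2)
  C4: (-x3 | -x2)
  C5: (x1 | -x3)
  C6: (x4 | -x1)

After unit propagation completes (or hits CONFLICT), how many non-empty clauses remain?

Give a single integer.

unit clause [3] forces x3=T; simplify:
  drop -3 from [-3, -4, 2] -> [-4, 2]
  drop -3 from [-3, -2] -> [-2]
  drop -3 from [1, -3] -> [1]
  satisfied 1 clause(s); 5 remain; assigned so far: [3]
unit clause [4] forces x4=T; simplify:
  drop -4 from [-4, 2] -> [2]
  satisfied 2 clause(s); 3 remain; assigned so far: [3, 4]
unit clause [2] forces x2=T; simplify:
  drop -2 from [-2] -> [] (empty!)
  satisfied 1 clause(s); 2 remain; assigned so far: [2, 3, 4]
CONFLICT (empty clause)

Answer: 1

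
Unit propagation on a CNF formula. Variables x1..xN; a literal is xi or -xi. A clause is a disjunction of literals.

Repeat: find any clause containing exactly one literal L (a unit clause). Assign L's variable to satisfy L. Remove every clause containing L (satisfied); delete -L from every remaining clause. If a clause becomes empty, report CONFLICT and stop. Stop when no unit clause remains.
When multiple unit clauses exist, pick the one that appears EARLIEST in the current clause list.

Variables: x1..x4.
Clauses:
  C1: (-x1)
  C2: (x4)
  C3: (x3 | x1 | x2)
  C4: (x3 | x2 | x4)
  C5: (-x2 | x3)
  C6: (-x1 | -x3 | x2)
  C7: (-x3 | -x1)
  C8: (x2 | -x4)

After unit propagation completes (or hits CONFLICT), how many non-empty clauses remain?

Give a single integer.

unit clause [-1] forces x1=F; simplify:
  drop 1 from [3, 1, 2] -> [3, 2]
  satisfied 3 clause(s); 5 remain; assigned so far: [1]
unit clause [4] forces x4=T; simplify:
  drop -4 from [2, -4] -> [2]
  satisfied 2 clause(s); 3 remain; assigned so far: [1, 4]
unit clause [2] forces x2=T; simplify:
  drop -2 from [-2, 3] -> [3]
  satisfied 2 clause(s); 1 remain; assigned so far: [1, 2, 4]
unit clause [3] forces x3=T; simplify:
  satisfied 1 clause(s); 0 remain; assigned so far: [1, 2, 3, 4]

Answer: 0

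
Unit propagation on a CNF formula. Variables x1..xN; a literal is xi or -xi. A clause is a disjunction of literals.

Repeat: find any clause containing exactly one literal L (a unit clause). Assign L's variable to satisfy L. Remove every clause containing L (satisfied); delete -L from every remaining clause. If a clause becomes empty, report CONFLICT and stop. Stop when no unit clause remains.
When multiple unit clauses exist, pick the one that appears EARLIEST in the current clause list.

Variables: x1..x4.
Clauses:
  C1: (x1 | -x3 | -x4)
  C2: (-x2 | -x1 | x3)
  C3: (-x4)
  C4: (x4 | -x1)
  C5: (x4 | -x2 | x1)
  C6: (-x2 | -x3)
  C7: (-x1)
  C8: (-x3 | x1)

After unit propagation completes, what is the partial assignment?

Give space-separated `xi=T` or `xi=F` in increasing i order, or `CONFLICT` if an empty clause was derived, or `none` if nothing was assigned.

Answer: x1=F x2=F x3=F x4=F

Derivation:
unit clause [-4] forces x4=F; simplify:
  drop 4 from [4, -1] -> [-1]
  drop 4 from [4, -2, 1] -> [-2, 1]
  satisfied 2 clause(s); 6 remain; assigned so far: [4]
unit clause [-1] forces x1=F; simplify:
  drop 1 from [-2, 1] -> [-2]
  drop 1 from [-3, 1] -> [-3]
  satisfied 3 clause(s); 3 remain; assigned so far: [1, 4]
unit clause [-2] forces x2=F; simplify:
  satisfied 2 clause(s); 1 remain; assigned so far: [1, 2, 4]
unit clause [-3] forces x3=F; simplify:
  satisfied 1 clause(s); 0 remain; assigned so far: [1, 2, 3, 4]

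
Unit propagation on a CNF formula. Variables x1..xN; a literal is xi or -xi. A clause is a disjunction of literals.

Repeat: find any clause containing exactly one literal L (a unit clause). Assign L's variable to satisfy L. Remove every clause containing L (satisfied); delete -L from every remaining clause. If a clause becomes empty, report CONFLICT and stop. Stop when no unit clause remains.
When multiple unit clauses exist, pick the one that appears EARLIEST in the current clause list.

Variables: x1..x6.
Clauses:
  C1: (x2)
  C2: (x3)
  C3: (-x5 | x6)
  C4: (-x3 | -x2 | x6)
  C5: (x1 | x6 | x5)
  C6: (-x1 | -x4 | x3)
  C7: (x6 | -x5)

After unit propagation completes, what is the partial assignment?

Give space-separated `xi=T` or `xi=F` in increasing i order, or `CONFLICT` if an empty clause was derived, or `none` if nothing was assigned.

unit clause [2] forces x2=T; simplify:
  drop -2 from [-3, -2, 6] -> [-3, 6]
  satisfied 1 clause(s); 6 remain; assigned so far: [2]
unit clause [3] forces x3=T; simplify:
  drop -3 from [-3, 6] -> [6]
  satisfied 2 clause(s); 4 remain; assigned so far: [2, 3]
unit clause [6] forces x6=T; simplify:
  satisfied 4 clause(s); 0 remain; assigned so far: [2, 3, 6]

Answer: x2=T x3=T x6=T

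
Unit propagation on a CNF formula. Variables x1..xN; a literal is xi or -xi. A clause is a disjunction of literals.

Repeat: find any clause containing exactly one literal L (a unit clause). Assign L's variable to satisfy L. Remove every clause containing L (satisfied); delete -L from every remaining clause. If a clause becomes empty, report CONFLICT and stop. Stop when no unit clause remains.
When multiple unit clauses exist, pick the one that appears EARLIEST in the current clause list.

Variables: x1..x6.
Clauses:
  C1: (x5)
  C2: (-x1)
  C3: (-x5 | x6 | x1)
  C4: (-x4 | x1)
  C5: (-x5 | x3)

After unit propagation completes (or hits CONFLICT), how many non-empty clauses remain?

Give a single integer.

unit clause [5] forces x5=T; simplify:
  drop -5 from [-5, 6, 1] -> [6, 1]
  drop -5 from [-5, 3] -> [3]
  satisfied 1 clause(s); 4 remain; assigned so far: [5]
unit clause [-1] forces x1=F; simplify:
  drop 1 from [6, 1] -> [6]
  drop 1 from [-4, 1] -> [-4]
  satisfied 1 clause(s); 3 remain; assigned so far: [1, 5]
unit clause [6] forces x6=T; simplify:
  satisfied 1 clause(s); 2 remain; assigned so far: [1, 5, 6]
unit clause [-4] forces x4=F; simplify:
  satisfied 1 clause(s); 1 remain; assigned so far: [1, 4, 5, 6]
unit clause [3] forces x3=T; simplify:
  satisfied 1 clause(s); 0 remain; assigned so far: [1, 3, 4, 5, 6]

Answer: 0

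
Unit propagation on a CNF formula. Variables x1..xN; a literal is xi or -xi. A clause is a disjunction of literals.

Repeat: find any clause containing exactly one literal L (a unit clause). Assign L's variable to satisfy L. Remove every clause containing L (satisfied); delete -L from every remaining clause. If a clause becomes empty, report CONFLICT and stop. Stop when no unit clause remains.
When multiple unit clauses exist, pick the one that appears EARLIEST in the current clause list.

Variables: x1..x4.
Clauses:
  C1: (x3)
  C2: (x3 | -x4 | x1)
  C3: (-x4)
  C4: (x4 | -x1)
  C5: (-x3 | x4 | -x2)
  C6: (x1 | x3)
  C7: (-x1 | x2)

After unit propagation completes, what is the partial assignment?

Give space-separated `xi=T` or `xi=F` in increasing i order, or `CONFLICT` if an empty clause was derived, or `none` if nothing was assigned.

unit clause [3] forces x3=T; simplify:
  drop -3 from [-3, 4, -2] -> [4, -2]
  satisfied 3 clause(s); 4 remain; assigned so far: [3]
unit clause [-4] forces x4=F; simplify:
  drop 4 from [4, -1] -> [-1]
  drop 4 from [4, -2] -> [-2]
  satisfied 1 clause(s); 3 remain; assigned so far: [3, 4]
unit clause [-1] forces x1=F; simplify:
  satisfied 2 clause(s); 1 remain; assigned so far: [1, 3, 4]
unit clause [-2] forces x2=F; simplify:
  satisfied 1 clause(s); 0 remain; assigned so far: [1, 2, 3, 4]

Answer: x1=F x2=F x3=T x4=F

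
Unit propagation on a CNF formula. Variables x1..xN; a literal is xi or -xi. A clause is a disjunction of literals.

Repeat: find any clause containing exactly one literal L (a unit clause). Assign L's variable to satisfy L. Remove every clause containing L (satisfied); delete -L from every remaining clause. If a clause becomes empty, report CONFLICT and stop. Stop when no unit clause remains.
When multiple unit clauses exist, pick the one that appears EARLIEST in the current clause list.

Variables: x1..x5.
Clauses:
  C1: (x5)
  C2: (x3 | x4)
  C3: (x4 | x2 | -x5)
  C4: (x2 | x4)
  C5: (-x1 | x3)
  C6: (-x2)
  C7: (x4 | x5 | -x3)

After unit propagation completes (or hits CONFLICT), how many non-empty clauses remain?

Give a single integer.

unit clause [5] forces x5=T; simplify:
  drop -5 from [4, 2, -5] -> [4, 2]
  satisfied 2 clause(s); 5 remain; assigned so far: [5]
unit clause [-2] forces x2=F; simplify:
  drop 2 from [4, 2] -> [4]
  drop 2 from [2, 4] -> [4]
  satisfied 1 clause(s); 4 remain; assigned so far: [2, 5]
unit clause [4] forces x4=T; simplify:
  satisfied 3 clause(s); 1 remain; assigned so far: [2, 4, 5]

Answer: 1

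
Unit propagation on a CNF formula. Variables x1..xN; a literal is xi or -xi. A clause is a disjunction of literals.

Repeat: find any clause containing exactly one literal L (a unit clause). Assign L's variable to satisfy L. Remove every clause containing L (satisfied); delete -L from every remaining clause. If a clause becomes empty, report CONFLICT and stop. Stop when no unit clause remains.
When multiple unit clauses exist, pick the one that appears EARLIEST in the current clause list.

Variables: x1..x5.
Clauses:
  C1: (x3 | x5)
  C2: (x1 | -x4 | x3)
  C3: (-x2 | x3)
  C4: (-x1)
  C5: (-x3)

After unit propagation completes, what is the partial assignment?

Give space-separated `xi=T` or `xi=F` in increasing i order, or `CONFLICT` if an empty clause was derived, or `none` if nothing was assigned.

unit clause [-1] forces x1=F; simplify:
  drop 1 from [1, -4, 3] -> [-4, 3]
  satisfied 1 clause(s); 4 remain; assigned so far: [1]
unit clause [-3] forces x3=F; simplify:
  drop 3 from [3, 5] -> [5]
  drop 3 from [-4, 3] -> [-4]
  drop 3 from [-2, 3] -> [-2]
  satisfied 1 clause(s); 3 remain; assigned so far: [1, 3]
unit clause [5] forces x5=T; simplify:
  satisfied 1 clause(s); 2 remain; assigned so far: [1, 3, 5]
unit clause [-4] forces x4=F; simplify:
  satisfied 1 clause(s); 1 remain; assigned so far: [1, 3, 4, 5]
unit clause [-2] forces x2=F; simplify:
  satisfied 1 clause(s); 0 remain; assigned so far: [1, 2, 3, 4, 5]

Answer: x1=F x2=F x3=F x4=F x5=T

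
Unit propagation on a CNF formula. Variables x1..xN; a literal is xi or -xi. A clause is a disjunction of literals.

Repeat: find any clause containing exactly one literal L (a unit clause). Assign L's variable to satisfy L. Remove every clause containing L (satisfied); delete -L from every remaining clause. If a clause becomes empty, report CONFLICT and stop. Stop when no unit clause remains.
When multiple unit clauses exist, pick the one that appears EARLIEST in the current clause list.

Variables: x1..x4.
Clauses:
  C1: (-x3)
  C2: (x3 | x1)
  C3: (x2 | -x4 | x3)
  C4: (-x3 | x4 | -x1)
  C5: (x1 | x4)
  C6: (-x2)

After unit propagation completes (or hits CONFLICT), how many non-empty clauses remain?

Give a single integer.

unit clause [-3] forces x3=F; simplify:
  drop 3 from [3, 1] -> [1]
  drop 3 from [2, -4, 3] -> [2, -4]
  satisfied 2 clause(s); 4 remain; assigned so far: [3]
unit clause [1] forces x1=T; simplify:
  satisfied 2 clause(s); 2 remain; assigned so far: [1, 3]
unit clause [-2] forces x2=F; simplify:
  drop 2 from [2, -4] -> [-4]
  satisfied 1 clause(s); 1 remain; assigned so far: [1, 2, 3]
unit clause [-4] forces x4=F; simplify:
  satisfied 1 clause(s); 0 remain; assigned so far: [1, 2, 3, 4]

Answer: 0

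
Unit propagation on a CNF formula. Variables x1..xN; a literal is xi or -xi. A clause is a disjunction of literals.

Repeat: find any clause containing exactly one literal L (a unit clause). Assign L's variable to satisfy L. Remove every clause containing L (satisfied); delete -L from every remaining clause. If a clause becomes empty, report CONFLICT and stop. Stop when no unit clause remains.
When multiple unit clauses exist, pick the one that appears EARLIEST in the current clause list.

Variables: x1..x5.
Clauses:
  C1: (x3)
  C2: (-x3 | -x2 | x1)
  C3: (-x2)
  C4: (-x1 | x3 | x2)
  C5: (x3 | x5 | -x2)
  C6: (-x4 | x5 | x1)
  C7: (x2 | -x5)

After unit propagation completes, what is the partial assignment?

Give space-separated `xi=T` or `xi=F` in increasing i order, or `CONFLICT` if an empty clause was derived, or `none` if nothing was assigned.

unit clause [3] forces x3=T; simplify:
  drop -3 from [-3, -2, 1] -> [-2, 1]
  satisfied 3 clause(s); 4 remain; assigned so far: [3]
unit clause [-2] forces x2=F; simplify:
  drop 2 from [2, -5] -> [-5]
  satisfied 2 clause(s); 2 remain; assigned so far: [2, 3]
unit clause [-5] forces x5=F; simplify:
  drop 5 from [-4, 5, 1] -> [-4, 1]
  satisfied 1 clause(s); 1 remain; assigned so far: [2, 3, 5]

Answer: x2=F x3=T x5=F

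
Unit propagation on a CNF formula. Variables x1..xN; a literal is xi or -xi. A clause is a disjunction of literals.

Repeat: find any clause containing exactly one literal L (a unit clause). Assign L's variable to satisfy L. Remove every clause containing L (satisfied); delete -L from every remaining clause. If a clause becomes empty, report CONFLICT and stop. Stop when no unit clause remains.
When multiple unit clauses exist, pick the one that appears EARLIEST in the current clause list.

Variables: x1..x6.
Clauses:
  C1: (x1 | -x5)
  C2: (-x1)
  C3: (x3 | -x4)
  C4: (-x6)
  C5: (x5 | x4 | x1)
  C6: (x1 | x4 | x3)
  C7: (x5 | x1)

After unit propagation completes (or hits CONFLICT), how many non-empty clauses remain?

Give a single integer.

unit clause [-1] forces x1=F; simplify:
  drop 1 from [1, -5] -> [-5]
  drop 1 from [5, 4, 1] -> [5, 4]
  drop 1 from [1, 4, 3] -> [4, 3]
  drop 1 from [5, 1] -> [5]
  satisfied 1 clause(s); 6 remain; assigned so far: [1]
unit clause [-5] forces x5=F; simplify:
  drop 5 from [5, 4] -> [4]
  drop 5 from [5] -> [] (empty!)
  satisfied 1 clause(s); 5 remain; assigned so far: [1, 5]
CONFLICT (empty clause)

Answer: 4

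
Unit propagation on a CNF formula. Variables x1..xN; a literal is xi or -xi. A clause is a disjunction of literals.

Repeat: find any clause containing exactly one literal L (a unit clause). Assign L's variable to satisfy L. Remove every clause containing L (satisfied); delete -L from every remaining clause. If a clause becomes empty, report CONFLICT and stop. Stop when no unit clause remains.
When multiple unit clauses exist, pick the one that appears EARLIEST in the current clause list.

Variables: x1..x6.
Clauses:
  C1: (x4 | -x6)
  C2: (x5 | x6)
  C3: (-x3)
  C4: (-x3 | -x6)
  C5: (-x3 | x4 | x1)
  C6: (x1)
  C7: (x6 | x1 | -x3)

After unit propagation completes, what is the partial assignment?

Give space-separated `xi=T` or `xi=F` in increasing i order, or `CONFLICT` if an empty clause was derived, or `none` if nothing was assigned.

unit clause [-3] forces x3=F; simplify:
  satisfied 4 clause(s); 3 remain; assigned so far: [3]
unit clause [1] forces x1=T; simplify:
  satisfied 1 clause(s); 2 remain; assigned so far: [1, 3]

Answer: x1=T x3=F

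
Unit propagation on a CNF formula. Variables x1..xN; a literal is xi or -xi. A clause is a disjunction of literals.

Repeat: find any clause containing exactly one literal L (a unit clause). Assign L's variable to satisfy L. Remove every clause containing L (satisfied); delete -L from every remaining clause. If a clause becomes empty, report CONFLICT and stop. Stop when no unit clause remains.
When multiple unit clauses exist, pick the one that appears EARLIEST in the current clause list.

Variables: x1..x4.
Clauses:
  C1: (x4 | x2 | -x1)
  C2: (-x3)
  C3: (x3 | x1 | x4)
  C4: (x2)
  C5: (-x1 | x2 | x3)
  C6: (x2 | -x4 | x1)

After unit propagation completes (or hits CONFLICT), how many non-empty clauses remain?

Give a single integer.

unit clause [-3] forces x3=F; simplify:
  drop 3 from [3, 1, 4] -> [1, 4]
  drop 3 from [-1, 2, 3] -> [-1, 2]
  satisfied 1 clause(s); 5 remain; assigned so far: [3]
unit clause [2] forces x2=T; simplify:
  satisfied 4 clause(s); 1 remain; assigned so far: [2, 3]

Answer: 1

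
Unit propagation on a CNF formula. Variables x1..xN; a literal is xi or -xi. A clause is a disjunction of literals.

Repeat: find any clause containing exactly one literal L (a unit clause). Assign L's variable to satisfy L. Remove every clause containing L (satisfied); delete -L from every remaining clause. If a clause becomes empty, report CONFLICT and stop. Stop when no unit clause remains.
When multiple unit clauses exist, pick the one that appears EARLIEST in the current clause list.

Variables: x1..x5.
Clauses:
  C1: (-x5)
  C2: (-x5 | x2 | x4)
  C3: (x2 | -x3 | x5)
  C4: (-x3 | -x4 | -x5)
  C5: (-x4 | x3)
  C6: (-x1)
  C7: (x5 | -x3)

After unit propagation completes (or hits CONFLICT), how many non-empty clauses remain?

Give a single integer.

unit clause [-5] forces x5=F; simplify:
  drop 5 from [2, -3, 5] -> [2, -3]
  drop 5 from [5, -3] -> [-3]
  satisfied 3 clause(s); 4 remain; assigned so far: [5]
unit clause [-1] forces x1=F; simplify:
  satisfied 1 clause(s); 3 remain; assigned so far: [1, 5]
unit clause [-3] forces x3=F; simplify:
  drop 3 from [-4, 3] -> [-4]
  satisfied 2 clause(s); 1 remain; assigned so far: [1, 3, 5]
unit clause [-4] forces x4=F; simplify:
  satisfied 1 clause(s); 0 remain; assigned so far: [1, 3, 4, 5]

Answer: 0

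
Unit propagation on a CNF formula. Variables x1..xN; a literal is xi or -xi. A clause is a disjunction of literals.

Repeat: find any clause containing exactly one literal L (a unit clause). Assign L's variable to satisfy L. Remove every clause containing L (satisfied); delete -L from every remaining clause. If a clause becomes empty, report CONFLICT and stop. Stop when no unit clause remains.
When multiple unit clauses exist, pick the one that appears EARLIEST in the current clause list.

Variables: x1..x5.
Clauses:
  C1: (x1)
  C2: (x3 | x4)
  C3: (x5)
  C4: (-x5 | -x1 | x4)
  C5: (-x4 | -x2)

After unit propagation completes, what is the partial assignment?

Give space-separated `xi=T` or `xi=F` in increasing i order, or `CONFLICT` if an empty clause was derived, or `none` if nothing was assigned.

Answer: x1=T x2=F x4=T x5=T

Derivation:
unit clause [1] forces x1=T; simplify:
  drop -1 from [-5, -1, 4] -> [-5, 4]
  satisfied 1 clause(s); 4 remain; assigned so far: [1]
unit clause [5] forces x5=T; simplify:
  drop -5 from [-5, 4] -> [4]
  satisfied 1 clause(s); 3 remain; assigned so far: [1, 5]
unit clause [4] forces x4=T; simplify:
  drop -4 from [-4, -2] -> [-2]
  satisfied 2 clause(s); 1 remain; assigned so far: [1, 4, 5]
unit clause [-2] forces x2=F; simplify:
  satisfied 1 clause(s); 0 remain; assigned so far: [1, 2, 4, 5]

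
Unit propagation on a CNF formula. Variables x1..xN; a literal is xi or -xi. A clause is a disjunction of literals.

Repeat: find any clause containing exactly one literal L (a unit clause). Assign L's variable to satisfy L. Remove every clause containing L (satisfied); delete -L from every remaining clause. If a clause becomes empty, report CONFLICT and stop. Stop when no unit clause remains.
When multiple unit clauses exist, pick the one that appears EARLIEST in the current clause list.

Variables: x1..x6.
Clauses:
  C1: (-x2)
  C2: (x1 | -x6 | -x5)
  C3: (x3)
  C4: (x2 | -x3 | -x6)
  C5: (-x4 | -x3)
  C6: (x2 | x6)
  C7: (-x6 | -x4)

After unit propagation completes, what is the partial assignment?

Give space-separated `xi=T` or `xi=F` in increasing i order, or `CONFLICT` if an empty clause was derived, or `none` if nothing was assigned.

unit clause [-2] forces x2=F; simplify:
  drop 2 from [2, -3, -6] -> [-3, -6]
  drop 2 from [2, 6] -> [6]
  satisfied 1 clause(s); 6 remain; assigned so far: [2]
unit clause [3] forces x3=T; simplify:
  drop -3 from [-3, -6] -> [-6]
  drop -3 from [-4, -3] -> [-4]
  satisfied 1 clause(s); 5 remain; assigned so far: [2, 3]
unit clause [-6] forces x6=F; simplify:
  drop 6 from [6] -> [] (empty!)
  satisfied 3 clause(s); 2 remain; assigned so far: [2, 3, 6]
CONFLICT (empty clause)

Answer: CONFLICT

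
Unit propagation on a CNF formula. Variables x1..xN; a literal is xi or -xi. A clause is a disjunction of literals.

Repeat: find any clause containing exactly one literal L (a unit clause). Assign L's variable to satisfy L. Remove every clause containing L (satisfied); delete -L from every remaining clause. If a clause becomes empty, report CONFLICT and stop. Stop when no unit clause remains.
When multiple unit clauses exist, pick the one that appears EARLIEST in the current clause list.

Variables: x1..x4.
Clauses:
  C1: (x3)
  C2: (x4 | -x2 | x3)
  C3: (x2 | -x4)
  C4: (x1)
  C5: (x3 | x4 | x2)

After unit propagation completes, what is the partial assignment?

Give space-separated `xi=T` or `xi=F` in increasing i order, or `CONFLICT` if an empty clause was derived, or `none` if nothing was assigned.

unit clause [3] forces x3=T; simplify:
  satisfied 3 clause(s); 2 remain; assigned so far: [3]
unit clause [1] forces x1=T; simplify:
  satisfied 1 clause(s); 1 remain; assigned so far: [1, 3]

Answer: x1=T x3=T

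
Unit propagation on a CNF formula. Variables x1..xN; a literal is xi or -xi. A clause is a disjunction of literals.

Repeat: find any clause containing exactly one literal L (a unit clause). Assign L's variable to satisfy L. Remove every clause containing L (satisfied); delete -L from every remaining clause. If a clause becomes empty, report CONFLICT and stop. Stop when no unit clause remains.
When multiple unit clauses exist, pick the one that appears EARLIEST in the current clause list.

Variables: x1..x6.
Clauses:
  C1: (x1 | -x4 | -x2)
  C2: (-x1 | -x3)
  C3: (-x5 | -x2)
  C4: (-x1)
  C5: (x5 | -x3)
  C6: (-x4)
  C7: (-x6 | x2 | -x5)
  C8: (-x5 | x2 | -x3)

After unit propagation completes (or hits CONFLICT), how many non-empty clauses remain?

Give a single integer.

Answer: 4

Derivation:
unit clause [-1] forces x1=F; simplify:
  drop 1 from [1, -4, -2] -> [-4, -2]
  satisfied 2 clause(s); 6 remain; assigned so far: [1]
unit clause [-4] forces x4=F; simplify:
  satisfied 2 clause(s); 4 remain; assigned so far: [1, 4]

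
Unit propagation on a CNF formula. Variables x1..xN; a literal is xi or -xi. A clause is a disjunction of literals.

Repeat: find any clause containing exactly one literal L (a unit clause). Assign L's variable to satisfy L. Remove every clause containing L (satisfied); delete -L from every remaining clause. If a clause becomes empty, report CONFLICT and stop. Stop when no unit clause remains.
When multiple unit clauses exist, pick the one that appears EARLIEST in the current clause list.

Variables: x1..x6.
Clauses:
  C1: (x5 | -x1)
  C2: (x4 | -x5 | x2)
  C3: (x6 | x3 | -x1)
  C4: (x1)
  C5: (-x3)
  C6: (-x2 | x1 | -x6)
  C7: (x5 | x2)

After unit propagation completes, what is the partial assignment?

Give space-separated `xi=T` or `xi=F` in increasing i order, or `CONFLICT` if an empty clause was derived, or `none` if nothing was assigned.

Answer: x1=T x3=F x5=T x6=T

Derivation:
unit clause [1] forces x1=T; simplify:
  drop -1 from [5, -1] -> [5]
  drop -1 from [6, 3, -1] -> [6, 3]
  satisfied 2 clause(s); 5 remain; assigned so far: [1]
unit clause [5] forces x5=T; simplify:
  drop -5 from [4, -5, 2] -> [4, 2]
  satisfied 2 clause(s); 3 remain; assigned so far: [1, 5]
unit clause [-3] forces x3=F; simplify:
  drop 3 from [6, 3] -> [6]
  satisfied 1 clause(s); 2 remain; assigned so far: [1, 3, 5]
unit clause [6] forces x6=T; simplify:
  satisfied 1 clause(s); 1 remain; assigned so far: [1, 3, 5, 6]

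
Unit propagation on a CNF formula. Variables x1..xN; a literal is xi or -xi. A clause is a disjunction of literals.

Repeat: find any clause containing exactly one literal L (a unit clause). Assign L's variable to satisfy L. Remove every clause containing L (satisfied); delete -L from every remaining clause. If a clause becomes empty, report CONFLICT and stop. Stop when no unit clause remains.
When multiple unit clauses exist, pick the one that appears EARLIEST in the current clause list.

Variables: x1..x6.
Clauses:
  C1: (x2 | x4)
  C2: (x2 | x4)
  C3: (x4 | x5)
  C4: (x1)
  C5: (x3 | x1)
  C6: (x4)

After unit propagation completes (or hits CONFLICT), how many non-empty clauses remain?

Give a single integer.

unit clause [1] forces x1=T; simplify:
  satisfied 2 clause(s); 4 remain; assigned so far: [1]
unit clause [4] forces x4=T; simplify:
  satisfied 4 clause(s); 0 remain; assigned so far: [1, 4]

Answer: 0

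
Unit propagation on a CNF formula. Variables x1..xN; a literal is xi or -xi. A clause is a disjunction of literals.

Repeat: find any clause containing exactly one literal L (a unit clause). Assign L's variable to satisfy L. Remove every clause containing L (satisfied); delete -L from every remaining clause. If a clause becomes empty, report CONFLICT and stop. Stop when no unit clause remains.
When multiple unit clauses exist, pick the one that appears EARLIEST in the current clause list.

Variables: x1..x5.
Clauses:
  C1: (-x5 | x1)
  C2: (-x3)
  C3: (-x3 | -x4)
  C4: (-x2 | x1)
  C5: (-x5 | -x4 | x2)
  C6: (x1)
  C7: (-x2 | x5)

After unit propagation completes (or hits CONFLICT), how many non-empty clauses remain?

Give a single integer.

Answer: 2

Derivation:
unit clause [-3] forces x3=F; simplify:
  satisfied 2 clause(s); 5 remain; assigned so far: [3]
unit clause [1] forces x1=T; simplify:
  satisfied 3 clause(s); 2 remain; assigned so far: [1, 3]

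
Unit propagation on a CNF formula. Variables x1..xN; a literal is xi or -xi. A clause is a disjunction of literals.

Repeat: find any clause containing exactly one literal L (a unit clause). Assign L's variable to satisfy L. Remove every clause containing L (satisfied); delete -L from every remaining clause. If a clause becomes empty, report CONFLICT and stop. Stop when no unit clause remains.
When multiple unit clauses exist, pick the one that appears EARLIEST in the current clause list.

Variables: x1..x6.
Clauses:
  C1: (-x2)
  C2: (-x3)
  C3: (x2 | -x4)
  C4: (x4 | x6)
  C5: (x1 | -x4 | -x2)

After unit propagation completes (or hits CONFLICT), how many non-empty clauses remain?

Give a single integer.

unit clause [-2] forces x2=F; simplify:
  drop 2 from [2, -4] -> [-4]
  satisfied 2 clause(s); 3 remain; assigned so far: [2]
unit clause [-3] forces x3=F; simplify:
  satisfied 1 clause(s); 2 remain; assigned so far: [2, 3]
unit clause [-4] forces x4=F; simplify:
  drop 4 from [4, 6] -> [6]
  satisfied 1 clause(s); 1 remain; assigned so far: [2, 3, 4]
unit clause [6] forces x6=T; simplify:
  satisfied 1 clause(s); 0 remain; assigned so far: [2, 3, 4, 6]

Answer: 0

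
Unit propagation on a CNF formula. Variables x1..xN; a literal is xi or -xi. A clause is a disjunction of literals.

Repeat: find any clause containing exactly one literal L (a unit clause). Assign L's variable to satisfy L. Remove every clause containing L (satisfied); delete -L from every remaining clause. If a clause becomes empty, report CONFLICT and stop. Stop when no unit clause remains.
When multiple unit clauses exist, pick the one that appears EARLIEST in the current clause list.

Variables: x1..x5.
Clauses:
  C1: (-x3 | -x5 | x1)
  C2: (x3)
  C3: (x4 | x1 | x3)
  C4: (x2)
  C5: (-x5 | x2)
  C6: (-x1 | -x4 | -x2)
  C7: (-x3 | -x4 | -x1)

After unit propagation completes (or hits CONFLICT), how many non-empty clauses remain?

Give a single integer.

Answer: 3

Derivation:
unit clause [3] forces x3=T; simplify:
  drop -3 from [-3, -5, 1] -> [-5, 1]
  drop -3 from [-3, -4, -1] -> [-4, -1]
  satisfied 2 clause(s); 5 remain; assigned so far: [3]
unit clause [2] forces x2=T; simplify:
  drop -2 from [-1, -4, -2] -> [-1, -4]
  satisfied 2 clause(s); 3 remain; assigned so far: [2, 3]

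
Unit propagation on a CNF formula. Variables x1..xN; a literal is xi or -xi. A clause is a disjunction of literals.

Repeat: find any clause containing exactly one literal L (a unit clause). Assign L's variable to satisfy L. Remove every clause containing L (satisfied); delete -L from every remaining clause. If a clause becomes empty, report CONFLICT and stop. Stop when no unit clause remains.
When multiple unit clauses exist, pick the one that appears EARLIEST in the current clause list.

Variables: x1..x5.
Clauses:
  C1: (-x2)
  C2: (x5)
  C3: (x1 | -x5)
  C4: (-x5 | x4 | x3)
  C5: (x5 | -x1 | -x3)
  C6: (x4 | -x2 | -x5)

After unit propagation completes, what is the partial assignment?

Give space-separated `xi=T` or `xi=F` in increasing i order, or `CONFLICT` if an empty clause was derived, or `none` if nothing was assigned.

Answer: x1=T x2=F x5=T

Derivation:
unit clause [-2] forces x2=F; simplify:
  satisfied 2 clause(s); 4 remain; assigned so far: [2]
unit clause [5] forces x5=T; simplify:
  drop -5 from [1, -5] -> [1]
  drop -5 from [-5, 4, 3] -> [4, 3]
  satisfied 2 clause(s); 2 remain; assigned so far: [2, 5]
unit clause [1] forces x1=T; simplify:
  satisfied 1 clause(s); 1 remain; assigned so far: [1, 2, 5]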